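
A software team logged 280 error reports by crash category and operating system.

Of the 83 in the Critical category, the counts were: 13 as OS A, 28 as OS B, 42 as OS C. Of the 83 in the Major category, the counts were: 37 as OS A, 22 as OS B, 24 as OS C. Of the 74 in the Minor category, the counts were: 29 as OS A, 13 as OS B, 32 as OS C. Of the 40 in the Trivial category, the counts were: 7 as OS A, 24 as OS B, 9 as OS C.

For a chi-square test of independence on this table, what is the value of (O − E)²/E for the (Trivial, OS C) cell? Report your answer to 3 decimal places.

2.585

Row total (Trivial) = 40; column total (OS C) = 107; N = 280.
Expected count E = 40 × 107 / 280 = 15.2857.
Contribution = (O − E)²/E = (9 − 15.2857)² / 15.2857 = 2.585.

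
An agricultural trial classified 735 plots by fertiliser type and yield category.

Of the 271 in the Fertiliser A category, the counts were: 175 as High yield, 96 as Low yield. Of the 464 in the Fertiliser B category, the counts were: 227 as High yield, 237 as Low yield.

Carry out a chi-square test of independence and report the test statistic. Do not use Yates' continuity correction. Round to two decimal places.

Row totals: 271, 464. Column totals: 402, 333. Grand total N = 735.
Expected counts (row total × column total / N):
  Fertiliser A, High yield: 271×402/735 = 148.220
  Fertiliser A, Low yield: 271×333/735 = 122.780
  Fertiliser B, High yield: 464×402/735 = 253.780
  Fertiliser B, Low yield: 464×333/735 = 210.220
Contributions (O − E)²/E:
  (175 − 148.220)²/148.220 = 4.8385
  (96 − 122.780)²/122.780 = 5.8411
  (227 − 253.780)²/253.780 = 2.8259
  (237 − 210.220)²/210.220 = 3.4115
χ² = 4.8385 + 5.8411 + 2.8259 + 3.4115 = 16.92

16.92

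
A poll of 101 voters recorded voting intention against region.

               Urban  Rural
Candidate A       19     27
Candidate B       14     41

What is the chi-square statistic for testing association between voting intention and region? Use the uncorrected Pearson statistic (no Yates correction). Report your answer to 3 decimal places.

Row totals: 46, 55. Column totals: 33, 68. Grand total N = 101.
Expected counts (row total × column total / N):
  Candidate A, Urban: 46×33/101 = 15.0297
  Candidate A, Rural: 46×68/101 = 30.9703
  Candidate B, Urban: 55×33/101 = 17.9703
  Candidate B, Rural: 55×68/101 = 37.0297
Contributions (O − E)²/E:
  (19 − 15.0297)²/15.0297 = 1.0488
  (27 − 30.9703)²/30.9703 = 0.5090
  (14 − 17.9703)²/17.9703 = 0.8772
  (41 − 37.0297)²/37.0297 = 0.4257
χ² = 1.0488 + 0.5090 + 0.8772 + 0.4257 = 2.861

2.861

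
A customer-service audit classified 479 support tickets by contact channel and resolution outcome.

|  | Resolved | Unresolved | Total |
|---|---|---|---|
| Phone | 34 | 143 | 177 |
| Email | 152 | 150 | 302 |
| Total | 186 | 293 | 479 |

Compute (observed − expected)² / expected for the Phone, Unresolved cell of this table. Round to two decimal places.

Row total (Phone) = 177; column total (Unresolved) = 293; N = 479.
Expected count E = 177 × 293 / 479 = 108.269.
Contribution = (O − E)²/E = (143 − 108.269)² / 108.269 = 11.14.

11.14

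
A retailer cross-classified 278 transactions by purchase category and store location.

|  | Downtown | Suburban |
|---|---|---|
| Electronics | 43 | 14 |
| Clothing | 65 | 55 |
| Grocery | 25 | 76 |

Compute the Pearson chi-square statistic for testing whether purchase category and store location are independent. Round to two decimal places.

Row totals: 57, 120, 101. Column totals: 133, 145. Grand total N = 278.
Expected counts (row total × column total / N):
  Electronics, Downtown: 57×133/278 = 27.270
  Electronics, Suburban: 57×145/278 = 29.730
  Clothing, Downtown: 120×133/278 = 57.410
  Clothing, Suburban: 120×145/278 = 62.590
  Grocery, Downtown: 101×133/278 = 48.320
  Grocery, Suburban: 101×145/278 = 52.680
Contributions (O − E)²/E:
  (43 − 27.270)²/27.270 = 9.0734
  (14 − 29.730)²/29.730 = 8.3227
  (65 − 57.410)²/57.410 = 1.0035
  (55 − 62.590)²/62.590 = 0.9204
  (25 − 48.320)²/48.320 = 11.2546
  (76 − 52.680)²/52.680 = 10.3231
χ² = 9.0734 + 8.3227 + 1.0035 + 0.9204 + 11.2546 + 10.3231 = 40.90

40.90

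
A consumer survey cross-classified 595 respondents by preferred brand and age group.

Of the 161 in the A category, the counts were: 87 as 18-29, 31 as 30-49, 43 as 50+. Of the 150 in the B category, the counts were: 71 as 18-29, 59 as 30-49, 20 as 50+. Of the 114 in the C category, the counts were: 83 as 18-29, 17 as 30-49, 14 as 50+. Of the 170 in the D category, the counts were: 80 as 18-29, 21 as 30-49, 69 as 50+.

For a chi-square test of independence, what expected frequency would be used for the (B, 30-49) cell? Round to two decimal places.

Row total (B) = 150; column total (30-49) = 128; grand total N = 595.
Expected count = (row total × column total) / N = 150 × 128 / 595 = 32.27.

32.27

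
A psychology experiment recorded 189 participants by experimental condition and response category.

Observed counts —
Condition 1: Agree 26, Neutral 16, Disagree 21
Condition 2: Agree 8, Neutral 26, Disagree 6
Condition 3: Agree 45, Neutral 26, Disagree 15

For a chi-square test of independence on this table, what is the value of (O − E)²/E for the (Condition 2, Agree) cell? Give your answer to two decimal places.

Row total (Condition 2) = 40; column total (Agree) = 79; N = 189.
Expected count E = 40 × 79 / 189 = 16.720.
Contribution = (O − E)²/E = (8 − 16.720)² / 16.720 = 4.55.

4.55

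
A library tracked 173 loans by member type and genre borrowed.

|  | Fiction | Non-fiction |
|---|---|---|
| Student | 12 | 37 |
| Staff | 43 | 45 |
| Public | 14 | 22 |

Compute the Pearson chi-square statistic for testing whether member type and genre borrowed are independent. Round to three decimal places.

7.817

Row totals: 49, 88, 36. Column totals: 69, 104. Grand total N = 173.
Expected counts (row total × column total / N):
  Student, Fiction: 49×69/173 = 19.5434
  Student, Non-fiction: 49×104/173 = 29.4566
  Staff, Fiction: 88×69/173 = 35.0983
  Staff, Non-fiction: 88×104/173 = 52.9017
  Public, Fiction: 36×69/173 = 14.3584
  Public, Non-fiction: 36×104/173 = 21.6416
Contributions (O − E)²/E:
  (12 − 19.5434)²/19.5434 = 2.9116
  (37 − 29.4566)²/29.4566 = 1.9318
  (43 − 35.0983)²/35.0983 = 1.7789
  (45 − 52.9017)²/52.9017 = 1.1802
  (14 − 14.3584)²/14.3584 = 0.0089
  (22 − 21.6416)²/21.6416 = 0.0059
χ² = 2.9116 + 1.9318 + 1.7789 + 1.1802 + 0.0089 + 0.0059 = 7.817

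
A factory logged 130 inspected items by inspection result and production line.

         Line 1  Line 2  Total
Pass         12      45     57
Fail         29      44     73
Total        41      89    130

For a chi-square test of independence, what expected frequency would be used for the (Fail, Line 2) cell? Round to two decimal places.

49.98

Row total (Fail) = 73; column total (Line 2) = 89; grand total N = 130.
Expected count = (row total × column total) / N = 73 × 89 / 130 = 49.98.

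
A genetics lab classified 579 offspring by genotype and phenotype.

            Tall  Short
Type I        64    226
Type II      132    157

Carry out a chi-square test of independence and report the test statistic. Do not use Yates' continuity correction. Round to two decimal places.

Row totals: 290, 289. Column totals: 196, 383. Grand total N = 579.
Expected counts (row total × column total / N):
  Type I, Tall: 290×196/579 = 98.169
  Type I, Short: 290×383/579 = 191.831
  Type II, Tall: 289×196/579 = 97.831
  Type II, Short: 289×383/579 = 191.169
Contributions (O − E)²/E:
  (64 − 98.169)²/98.169 = 11.8930
  (226 − 191.831)²/191.831 = 6.0862
  (132 − 97.831)²/97.831 = 11.9341
  (157 − 191.169)²/191.169 = 6.1073
χ² = 11.8930 + 6.0862 + 11.9341 + 6.1073 = 36.02

36.02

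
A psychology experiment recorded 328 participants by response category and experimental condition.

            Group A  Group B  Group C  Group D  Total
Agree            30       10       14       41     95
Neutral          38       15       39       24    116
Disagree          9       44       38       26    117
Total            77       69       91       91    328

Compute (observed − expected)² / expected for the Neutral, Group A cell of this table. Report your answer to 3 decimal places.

4.258

Row total (Neutral) = 116; column total (Group A) = 77; N = 328.
Expected count E = 116 × 77 / 328 = 27.2317.
Contribution = (O − E)²/E = (38 − 27.2317)² / 27.2317 = 4.258.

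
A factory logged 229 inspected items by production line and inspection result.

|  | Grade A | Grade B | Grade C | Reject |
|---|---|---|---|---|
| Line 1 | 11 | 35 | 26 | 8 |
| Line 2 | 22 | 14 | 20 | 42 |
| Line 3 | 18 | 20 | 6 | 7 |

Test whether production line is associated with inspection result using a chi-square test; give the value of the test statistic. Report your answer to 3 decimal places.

Row totals: 80, 98, 51. Column totals: 51, 69, 52, 57. Grand total N = 229.
Expected counts (row total × column total / N):
  Line 1, Grade A: 80×51/229 = 17.8166
  Line 1, Grade B: 80×69/229 = 24.1048
  Line 1, Grade C: 80×52/229 = 18.1659
  Line 1, Reject: 80×57/229 = 19.9127
  Line 2, Grade A: 98×51/229 = 21.8253
  Line 2, Grade B: 98×69/229 = 29.5284
  Line 2, Grade C: 98×52/229 = 22.2533
  Line 2, Reject: 98×57/229 = 24.3930
  Line 3, Grade A: 51×51/229 = 11.3581
  Line 3, Grade B: 51×69/229 = 15.3668
  Line 3, Grade C: 51×52/229 = 11.5808
  Line 3, Reject: 51×57/229 = 12.6943
Contributions (O − E)²/E:
  (11 − 17.8166)²/17.8166 = 2.6080
  (35 − 24.1048)²/24.1048 = 4.9246
  (26 − 18.1659)²/18.1659 = 3.3785
  (8 − 19.9127)²/19.9127 = 7.1267
  (22 − 21.8253)²/21.8253 = 0.0014
  (14 − 29.5284)²/29.5284 = 8.1661
  (20 − 22.2533)²/22.2533 = 0.2282
  (42 − 24.3930)²/24.3930 = 12.7088
  (18 − 11.3581)²/11.3581 = 3.8840
  (20 − 15.3668)²/15.3668 = 1.3969
  (6 − 11.5808)²/11.5808 = 2.6894
  (7 − 12.6943)²/12.6943 = 2.5543
χ² = 2.6080 + 4.9246 + 3.3785 + 7.1267 + 0.0014 + 8.1661 + 0.2282 + 12.7088 + 3.8840 + 1.3969 + 2.6894 + 2.5543 = 49.667

49.667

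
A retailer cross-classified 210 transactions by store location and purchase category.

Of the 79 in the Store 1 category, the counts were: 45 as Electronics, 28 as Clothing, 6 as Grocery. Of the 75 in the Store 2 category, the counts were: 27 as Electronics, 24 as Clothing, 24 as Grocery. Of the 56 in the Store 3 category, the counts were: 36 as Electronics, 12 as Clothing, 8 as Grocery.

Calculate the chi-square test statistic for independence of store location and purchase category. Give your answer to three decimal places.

Row totals: 79, 75, 56. Column totals: 108, 64, 38. Grand total N = 210.
Expected counts (row total × column total / N):
  Store 1, Electronics: 79×108/210 = 40.6286
  Store 1, Clothing: 79×64/210 = 24.0762
  Store 1, Grocery: 79×38/210 = 14.2952
  Store 2, Electronics: 75×108/210 = 38.5714
  Store 2, Clothing: 75×64/210 = 22.8571
  Store 2, Grocery: 75×38/210 = 13.5714
  Store 3, Electronics: 56×108/210 = 28.8000
  Store 3, Clothing: 56×64/210 = 17.0667
  Store 3, Grocery: 56×38/210 = 10.1333
Contributions (O − E)²/E:
  (45 − 40.6286)²/40.6286 = 0.4703
  (28 − 24.0762)²/24.0762 = 0.6395
  (6 − 14.2952)²/14.2952 = 4.8135
  (27 − 38.5714)²/38.5714 = 3.4714
  (24 − 22.8571)²/22.8571 = 0.0571
  (24 − 13.5714)²/13.5714 = 8.0136
  (36 − 28.8000)²/28.8000 = 1.8000
  (12 − 17.0667)²/17.0667 = 1.5042
  (8 − 10.1333)²/10.1333 = 0.4491
χ² = 0.4703 + 0.6395 + 4.8135 + 3.4714 + 0.0571 + 8.0136 + 1.8000 + 1.5042 + 0.4491 = 21.219

21.219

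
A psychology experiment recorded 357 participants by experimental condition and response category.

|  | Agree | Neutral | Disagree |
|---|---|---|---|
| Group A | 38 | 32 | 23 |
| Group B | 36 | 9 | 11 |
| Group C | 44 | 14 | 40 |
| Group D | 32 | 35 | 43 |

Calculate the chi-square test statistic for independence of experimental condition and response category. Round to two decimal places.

30.78

Row totals: 93, 56, 98, 110. Column totals: 150, 90, 117. Grand total N = 357.
Expected counts (row total × column total / N):
  Group A, Agree: 93×150/357 = 39.076
  Group A, Neutral: 93×90/357 = 23.445
  Group A, Disagree: 93×117/357 = 30.479
  Group B, Agree: 56×150/357 = 23.529
  Group B, Neutral: 56×90/357 = 14.118
  Group B, Disagree: 56×117/357 = 18.353
  Group C, Agree: 98×150/357 = 41.176
  Group C, Neutral: 98×90/357 = 24.706
  Group C, Disagree: 98×117/357 = 32.118
  Group D, Agree: 110×150/357 = 46.218
  Group D, Neutral: 110×90/357 = 27.731
  Group D, Disagree: 110×117/357 = 36.050
Contributions (O − E)²/E:
  (38 − 39.076)²/39.076 = 0.0296
  (32 − 23.445)²/23.445 = 3.1217
  (23 − 30.479)²/30.479 = 1.8352
  (36 − 23.529)²/23.529 = 6.6100
  (9 − 14.118)²/14.118 = 1.8554
  (11 − 18.353)²/18.353 = 2.9459
  (44 − 41.176)²/41.176 = 0.1937
  (14 − 24.706)²/24.706 = 4.6393
  (40 − 32.118)²/32.118 = 1.9343
  (32 − 46.218)²/46.218 = 4.3739
  (35 − 27.731)²/27.731 = 1.9054
  (43 − 36.050)²/36.050 = 1.3399
χ² = 0.0296 + 3.1217 + 1.8352 + 6.6100 + 1.8554 + 2.9459 + 0.1937 + 4.6393 + 1.9343 + 4.3739 + 1.9054 + 1.3399 = 30.78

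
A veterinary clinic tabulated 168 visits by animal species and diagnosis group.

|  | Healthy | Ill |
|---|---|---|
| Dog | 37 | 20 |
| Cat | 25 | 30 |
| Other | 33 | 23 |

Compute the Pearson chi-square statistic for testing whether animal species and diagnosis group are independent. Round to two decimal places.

Row totals: 57, 55, 56. Column totals: 95, 73. Grand total N = 168.
Expected counts (row total × column total / N):
  Dog, Healthy: 57×95/168 = 32.232
  Dog, Ill: 57×73/168 = 24.768
  Cat, Healthy: 55×95/168 = 31.101
  Cat, Ill: 55×73/168 = 23.899
  Other, Healthy: 56×95/168 = 31.667
  Other, Ill: 56×73/168 = 24.333
Contributions (O − E)²/E:
  (37 − 32.232)²/32.232 = 0.7053
  (20 − 24.768)²/24.768 = 0.9179
  (25 − 31.101)²/31.101 = 1.1968
  (30 − 23.899)²/23.899 = 1.5575
  (33 − 31.667)²/31.667 = 0.0561
  (23 − 24.333)²/24.333 = 0.0730
χ² = 0.7053 + 0.9179 + 1.1968 + 1.5575 + 0.0561 + 0.0730 = 4.51

4.51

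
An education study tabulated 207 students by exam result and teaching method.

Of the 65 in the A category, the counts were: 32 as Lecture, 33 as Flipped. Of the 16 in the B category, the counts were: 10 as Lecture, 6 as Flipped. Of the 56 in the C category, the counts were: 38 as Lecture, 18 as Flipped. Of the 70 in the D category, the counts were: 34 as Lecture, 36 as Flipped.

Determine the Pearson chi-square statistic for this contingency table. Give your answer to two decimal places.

Row totals: 65, 16, 56, 70. Column totals: 114, 93. Grand total N = 207.
Expected counts (row total × column total / N):
  A, Lecture: 65×114/207 = 35.797
  A, Flipped: 65×93/207 = 29.203
  B, Lecture: 16×114/207 = 8.812
  B, Flipped: 16×93/207 = 7.188
  C, Lecture: 56×114/207 = 30.841
  C, Flipped: 56×93/207 = 25.159
  D, Lecture: 70×114/207 = 38.551
  D, Flipped: 70×93/207 = 31.449
Contributions (O − E)²/E:
  (32 − 35.797)²/35.797 = 0.4027
  (33 − 29.203)²/29.203 = 0.4937
  (10 − 8.812)²/8.812 = 0.1602
  (6 − 7.188)²/7.188 = 0.1963
  (38 − 30.841)²/30.841 = 1.6618
  (18 − 25.159)²/25.159 = 2.0371
  (34 − 38.551)²/38.551 = 0.5373
  (36 − 31.449)²/31.449 = 0.6586
χ² = 0.4027 + 0.4937 + 0.1602 + 0.1963 + 1.6618 + 2.0371 + 0.5373 + 0.6586 = 6.15

6.15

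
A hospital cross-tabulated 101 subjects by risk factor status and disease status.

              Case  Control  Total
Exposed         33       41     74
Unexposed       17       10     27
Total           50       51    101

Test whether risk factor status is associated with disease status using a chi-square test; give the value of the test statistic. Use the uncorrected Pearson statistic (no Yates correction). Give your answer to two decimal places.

Grand total N = 101.
Expected counts (row total × column total / N):
  Exposed, Case: 74×50/101 = 36.634
  Exposed, Control: 74×51/101 = 37.366
  Unexposed, Case: 27×50/101 = 13.366
  Unexposed, Control: 27×51/101 = 13.634
Contributions (O − E)²/E:
  (33 − 36.634)²/36.634 = 0.3605
  (41 − 37.366)²/37.366 = 0.3534
  (17 − 13.366)²/13.366 = 0.9880
  (10 − 13.634)²/13.634 = 0.9686
χ² = 0.3605 + 0.3534 + 0.9880 + 0.9686 = 2.67

2.67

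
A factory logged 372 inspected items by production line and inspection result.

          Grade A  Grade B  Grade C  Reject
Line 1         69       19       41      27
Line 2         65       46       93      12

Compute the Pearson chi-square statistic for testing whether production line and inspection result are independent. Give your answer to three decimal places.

28.343

Row totals: 156, 216. Column totals: 134, 65, 134, 39. Grand total N = 372.
Expected counts (row total × column total / N):
  Line 1, Grade A: 156×134/372 = 56.1935
  Line 1, Grade B: 156×65/372 = 27.2581
  Line 1, Grade C: 156×134/372 = 56.1935
  Line 1, Reject: 156×39/372 = 16.3548
  Line 2, Grade A: 216×134/372 = 77.8065
  Line 2, Grade B: 216×65/372 = 37.7419
  Line 2, Grade C: 216×134/372 = 77.8065
  Line 2, Reject: 216×39/372 = 22.6452
Contributions (O − E)²/E:
  (69 − 56.1935)²/56.1935 = 2.9186
  (19 − 27.2581)²/27.2581 = 2.5019
  (41 − 56.1935)²/56.1935 = 4.1080
  (27 − 16.3548)²/16.3548 = 6.9289
  (65 − 77.8065)²/77.8065 = 2.1079
  (46 − 37.7419)²/37.7419 = 1.8069
  (93 − 77.8065)²/77.8065 = 2.9669
  (12 − 22.6452)²/22.6452 = 5.0042
χ² = 2.9186 + 2.5019 + 4.1080 + 6.9289 + 2.1079 + 1.8069 + 2.9669 + 5.0042 = 28.343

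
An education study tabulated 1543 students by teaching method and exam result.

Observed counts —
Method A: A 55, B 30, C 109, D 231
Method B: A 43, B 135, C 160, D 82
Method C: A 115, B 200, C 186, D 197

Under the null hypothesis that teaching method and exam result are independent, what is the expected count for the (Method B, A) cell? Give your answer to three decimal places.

Row total (Method B) = 420; column total (A) = 213; grand total N = 1543.
Expected count = (row total × column total) / N = 420 × 213 / 1543 = 57.978.

57.978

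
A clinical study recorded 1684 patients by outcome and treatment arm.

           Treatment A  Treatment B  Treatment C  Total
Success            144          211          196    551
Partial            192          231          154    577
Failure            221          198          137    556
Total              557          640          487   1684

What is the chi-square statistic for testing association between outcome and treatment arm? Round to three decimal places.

29.937

Grand total N = 1684.
Expected counts (row total × column total / N):
  Success, Treatment A: 551×557/1684 = 182.2488
  Success, Treatment B: 551×640/1684 = 209.4062
  Success, Treatment C: 551×487/1684 = 159.3450
  Partial, Treatment A: 577×557/1684 = 190.8486
  Partial, Treatment B: 577×640/1684 = 219.2874
  Partial, Treatment C: 577×487/1684 = 166.8640
  Failure, Treatment A: 556×557/1684 = 183.9026
  Failure, Treatment B: 556×640/1684 = 211.3064
  Failure, Treatment C: 556×487/1684 = 160.7910
Contributions (O − E)²/E:
  (144 − 182.2488)²/182.2488 = 8.0273
  (211 − 209.4062)²/209.4062 = 0.0121
  (196 − 159.3450)²/159.3450 = 8.4319
  (192 − 190.8486)²/190.8486 = 0.0069
  (231 − 219.2874)²/219.2874 = 0.6256
  (154 − 166.8640)²/166.8640 = 0.9917
  (221 − 183.9026)²/183.9026 = 7.4834
  (198 − 211.3064)²/211.3064 = 0.8379
  (137 − 160.7910)²/160.7910 = 3.5202
χ² = 8.0273 + 0.0121 + 8.4319 + 0.0069 + 0.6256 + 0.9917 + 7.4834 + 0.8379 + 3.5202 = 29.937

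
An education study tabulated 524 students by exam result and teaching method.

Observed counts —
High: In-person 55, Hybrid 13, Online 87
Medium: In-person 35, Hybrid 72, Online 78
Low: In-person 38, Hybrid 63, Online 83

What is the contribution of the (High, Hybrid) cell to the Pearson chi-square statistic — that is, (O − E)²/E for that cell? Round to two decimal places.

21.64

Row total (High) = 155; column total (Hybrid) = 148; N = 524.
Expected count E = 155 × 148 / 524 = 43.779.
Contribution = (O − E)²/E = (13 − 43.779)² / 43.779 = 21.64.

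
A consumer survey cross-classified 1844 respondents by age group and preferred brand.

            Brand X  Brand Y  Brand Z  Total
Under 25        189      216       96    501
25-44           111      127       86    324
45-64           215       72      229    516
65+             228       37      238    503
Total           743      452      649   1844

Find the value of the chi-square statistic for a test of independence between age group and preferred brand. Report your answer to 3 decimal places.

267.102

Grand total N = 1844.
Expected counts (row total × column total / N):
  Under 25, Brand X: 501×743/1844 = 201.8671
  Under 25, Brand Y: 501×452/1844 = 122.8048
  Under 25, Brand Z: 501×649/1844 = 176.3281
  25-44, Brand X: 324×743/1844 = 130.5488
  25-44, Brand Y: 324×452/1844 = 79.4187
  25-44, Brand Z: 324×649/1844 = 114.0325
  45-64, Brand X: 516×743/1844 = 207.9111
  45-64, Brand Y: 516×452/1844 = 126.4816
  45-64, Brand Z: 516×649/1844 = 181.6074
  65+, Brand X: 503×743/1844 = 202.6730
  65+, Brand Y: 503×452/1844 = 123.2950
  65+, Brand Z: 503×649/1844 = 177.0320
Contributions (O − E)²/E:
  (189 − 201.8671)²/201.8671 = 0.8202
  (216 − 122.8048)²/122.8048 = 70.7248
  (96 − 176.3281)²/176.3281 = 36.5943
  (111 − 130.5488)²/130.5488 = 2.9273
  (127 − 79.4187)²/79.4187 = 28.5069
  (86 − 114.0325)²/114.0325 = 6.8912
  (215 − 207.9111)²/207.9111 = 0.2417
  (72 − 126.4816)²/126.4816 = 23.4678
  (229 − 181.6074)²/181.6074 = 12.3677
  (228 − 202.6730)²/202.6730 = 3.1650
  (37 − 123.2950)²/123.2950 = 60.3985
  (238 − 177.0320)²/177.0320 = 20.9968
χ² = 0.8202 + 70.7248 + 36.5943 + 2.9273 + 28.5069 + 6.8912 + 0.2417 + 23.4678 + 12.3677 + 3.1650 + 60.3985 + 20.9968 = 267.102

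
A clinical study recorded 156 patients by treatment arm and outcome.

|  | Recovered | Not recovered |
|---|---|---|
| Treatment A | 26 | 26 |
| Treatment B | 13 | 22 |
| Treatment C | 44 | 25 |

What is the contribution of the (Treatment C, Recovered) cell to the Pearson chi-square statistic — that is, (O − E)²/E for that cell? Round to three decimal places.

Row total (Treatment C) = 69; column total (Recovered) = 83; N = 156.
Expected count E = 69 × 83 / 156 = 36.7115.
Contribution = (O − E)²/E = (44 − 36.7115)² / 36.7115 = 1.447.

1.447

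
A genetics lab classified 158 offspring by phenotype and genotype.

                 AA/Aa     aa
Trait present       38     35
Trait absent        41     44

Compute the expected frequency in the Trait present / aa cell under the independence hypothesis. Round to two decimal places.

36.50

Row total (Trait present) = 73; column total (aa) = 79; grand total N = 158.
Expected count = (row total × column total) / N = 73 × 79 / 158 = 36.50.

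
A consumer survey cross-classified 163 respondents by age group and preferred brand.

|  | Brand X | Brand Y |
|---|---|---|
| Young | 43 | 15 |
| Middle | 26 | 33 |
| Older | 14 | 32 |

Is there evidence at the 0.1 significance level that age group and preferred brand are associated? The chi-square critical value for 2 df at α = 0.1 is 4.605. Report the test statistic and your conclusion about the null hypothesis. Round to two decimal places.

Row totals: 58, 59, 46. Column totals: 83, 80. Grand total N = 163.
Expected counts (row total × column total / N):
  Young, Brand X: 58×83/163 = 29.534
  Young, Brand Y: 58×80/163 = 28.466
  Middle, Brand X: 59×83/163 = 30.043
  Middle, Brand Y: 59×80/163 = 28.957
  Older, Brand X: 46×83/163 = 23.423
  Older, Brand Y: 46×80/163 = 22.577
Contributions (O − E)²/E:
  (43 − 29.534)²/29.534 = 6.1398
  (15 − 28.466)²/28.466 = 6.3702
  (26 − 30.043)²/30.043 = 0.5441
  (33 − 28.957)²/28.957 = 0.5645
  (14 − 23.423)²/23.423 = 3.7908
  (32 − 22.577)²/22.577 = 3.9329
χ² = 6.1398 + 6.3702 + 0.5441 + 0.5645 + 3.7908 + 3.9329 = 21.34
df = (3−1)(2−1) = 2. Since 21.34 > 4.605, reject the null hypothesis of independence at α = 0.1.

21.34; reject H₀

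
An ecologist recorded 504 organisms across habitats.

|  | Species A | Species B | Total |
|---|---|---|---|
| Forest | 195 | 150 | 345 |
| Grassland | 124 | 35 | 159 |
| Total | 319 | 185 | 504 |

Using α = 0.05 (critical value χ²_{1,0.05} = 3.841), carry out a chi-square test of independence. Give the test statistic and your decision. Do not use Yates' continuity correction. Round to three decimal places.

21.586; reject H₀

Grand total N = 504.
Expected counts (row total × column total / N):
  Forest, Species A: 345×319/504 = 218.3631
  Forest, Species B: 345×185/504 = 126.6369
  Grassland, Species A: 159×319/504 = 100.6369
  Grassland, Species B: 159×185/504 = 58.3631
Contributions (O − E)²/E:
  (195 − 218.3631)²/218.3631 = 2.4997
  (150 − 126.6369)²/126.6369 = 4.3102
  (124 − 100.6369)²/100.6369 = 5.4238
  (35 − 58.3631)²/58.3631 = 9.3524
χ² = 2.4997 + 4.3102 + 5.4238 + 9.3524 = 21.586
df = (2−1)(2−1) = 1. Since 21.586 > 3.841, reject the null hypothesis of independence at α = 0.05.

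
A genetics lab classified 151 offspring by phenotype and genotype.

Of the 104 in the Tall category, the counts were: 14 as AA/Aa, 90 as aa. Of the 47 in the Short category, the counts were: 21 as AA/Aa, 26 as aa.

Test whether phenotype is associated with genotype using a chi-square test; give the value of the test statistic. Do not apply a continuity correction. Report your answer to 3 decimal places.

17.719

Row totals: 104, 47. Column totals: 35, 116. Grand total N = 151.
Expected counts (row total × column total / N):
  Tall, AA/Aa: 104×35/151 = 24.1060
  Tall, aa: 104×116/151 = 79.8940
  Short, AA/Aa: 47×35/151 = 10.8940
  Short, aa: 47×116/151 = 36.1060
Contributions (O − E)²/E:
  (14 − 24.1060)²/24.1060 = 4.2368
  (90 − 79.8940)²/79.8940 = 1.2783
  (21 − 10.8940)²/10.8940 = 9.3750
  (26 − 36.1060)²/36.1060 = 2.8286
χ² = 4.2368 + 1.2783 + 9.3750 + 2.8286 = 17.719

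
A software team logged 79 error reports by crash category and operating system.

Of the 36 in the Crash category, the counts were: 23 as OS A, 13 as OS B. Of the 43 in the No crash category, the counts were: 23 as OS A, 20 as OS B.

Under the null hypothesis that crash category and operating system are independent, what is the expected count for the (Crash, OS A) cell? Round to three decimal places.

Row total (Crash) = 36; column total (OS A) = 46; grand total N = 79.
Expected count = (row total × column total) / N = 36 × 46 / 79 = 20.962.

20.962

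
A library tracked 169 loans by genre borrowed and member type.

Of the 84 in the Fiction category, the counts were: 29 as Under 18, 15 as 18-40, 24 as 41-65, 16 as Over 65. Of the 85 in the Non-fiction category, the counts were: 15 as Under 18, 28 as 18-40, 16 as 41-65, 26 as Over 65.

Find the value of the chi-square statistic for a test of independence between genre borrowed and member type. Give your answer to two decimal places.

Row totals: 84, 85. Column totals: 44, 43, 40, 42. Grand total N = 169.
Expected counts (row total × column total / N):
  Fiction, Under 18: 84×44/169 = 21.870
  Fiction, 18-40: 84×43/169 = 21.373
  Fiction, 41-65: 84×40/169 = 19.882
  Fiction, Over 65: 84×42/169 = 20.876
  Non-fiction, Under 18: 85×44/169 = 22.130
  Non-fiction, 18-40: 85×43/169 = 21.627
  Non-fiction, 41-65: 85×40/169 = 20.118
  Non-fiction, Over 65: 85×42/169 = 21.124
Contributions (O − E)²/E:
  (29 − 21.870)²/21.870 = 2.3245
  (15 − 21.373)²/21.373 = 1.9003
  (24 − 19.882)²/19.882 = 0.8529
  (16 − 20.876)²/20.876 = 1.1389
  (15 − 22.130)²/22.130 = 2.2972
  (28 − 21.627)²/21.627 = 1.8780
  (16 − 20.118)²/20.118 = 0.8429
  (26 − 21.124)²/21.124 = 1.1255
χ² = 2.3245 + 1.9003 + 0.8529 + 1.1389 + 2.2972 + 1.8780 + 0.8429 + 1.1255 = 12.36

12.36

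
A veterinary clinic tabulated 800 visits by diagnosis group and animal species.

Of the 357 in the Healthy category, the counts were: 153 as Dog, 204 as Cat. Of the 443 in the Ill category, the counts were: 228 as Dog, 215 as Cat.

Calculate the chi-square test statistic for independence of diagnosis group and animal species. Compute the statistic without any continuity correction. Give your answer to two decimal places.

5.88

Row totals: 357, 443. Column totals: 381, 419. Grand total N = 800.
Expected counts (row total × column total / N):
  Healthy, Dog: 357×381/800 = 170.021
  Healthy, Cat: 357×419/800 = 186.979
  Ill, Dog: 443×381/800 = 210.979
  Ill, Cat: 443×419/800 = 232.021
Contributions (O − E)²/E:
  (153 − 170.021)²/170.021 = 1.7040
  (204 − 186.979)²/186.979 = 1.5494
  (228 − 210.979)²/210.979 = 1.3732
  (215 − 232.021)²/232.021 = 1.2487
χ² = 1.7040 + 1.5494 + 1.3732 + 1.2487 = 5.88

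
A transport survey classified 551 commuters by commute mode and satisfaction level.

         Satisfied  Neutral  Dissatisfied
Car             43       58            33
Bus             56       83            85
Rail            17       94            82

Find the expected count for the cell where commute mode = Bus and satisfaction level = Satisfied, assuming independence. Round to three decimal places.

Row total (Bus) = 224; column total (Satisfied) = 116; grand total N = 551.
Expected count = (row total × column total) / N = 224 × 116 / 551 = 47.158.

47.158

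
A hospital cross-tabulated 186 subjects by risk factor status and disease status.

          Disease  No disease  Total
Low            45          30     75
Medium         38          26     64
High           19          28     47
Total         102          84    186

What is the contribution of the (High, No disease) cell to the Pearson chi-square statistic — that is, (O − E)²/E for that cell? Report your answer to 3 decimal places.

2.162

Row total (High) = 47; column total (No disease) = 84; N = 186.
Expected count E = 47 × 84 / 186 = 21.2258.
Contribution = (O − E)²/E = (28 − 21.2258)² / 21.2258 = 2.162.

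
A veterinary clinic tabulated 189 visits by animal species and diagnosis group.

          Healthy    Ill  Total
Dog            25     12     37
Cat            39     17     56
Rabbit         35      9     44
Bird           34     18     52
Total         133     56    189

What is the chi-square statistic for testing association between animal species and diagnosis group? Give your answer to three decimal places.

Grand total N = 189.
Expected counts (row total × column total / N):
  Dog, Healthy: 37×133/189 = 26.0370
  Dog, Ill: 37×56/189 = 10.9630
  Cat, Healthy: 56×133/189 = 39.4074
  Cat, Ill: 56×56/189 = 16.5926
  Rabbit, Healthy: 44×133/189 = 30.9630
  Rabbit, Ill: 44×56/189 = 13.0370
  Bird, Healthy: 52×133/189 = 36.5926
  Bird, Ill: 52×56/189 = 15.4074
Contributions (O − E)²/E:
  (25 − 26.0370)²/26.0370 = 0.0413
  (12 − 10.9630)²/10.9630 = 0.0981
  (39 − 39.4074)²/39.4074 = 0.0042
  (17 − 16.5926)²/16.5926 = 0.0100
  (35 − 30.9630)²/30.9630 = 0.5263
  (9 − 13.0370)²/13.0370 = 1.2501
  (34 − 36.5926)²/36.5926 = 0.1837
  (18 − 15.4074)²/15.4074 = 0.4363
χ² = 0.0413 + 0.0981 + 0.0042 + 0.0100 + 0.5263 + 1.2501 + 0.1837 + 0.4363 = 2.550

2.550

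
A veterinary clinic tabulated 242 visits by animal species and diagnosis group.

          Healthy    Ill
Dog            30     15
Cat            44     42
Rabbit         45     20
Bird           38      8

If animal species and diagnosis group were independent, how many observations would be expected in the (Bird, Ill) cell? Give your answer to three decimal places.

16.157

Row total (Bird) = 46; column total (Ill) = 85; grand total N = 242.
Expected count = (row total × column total) / N = 46 × 85 / 242 = 16.157.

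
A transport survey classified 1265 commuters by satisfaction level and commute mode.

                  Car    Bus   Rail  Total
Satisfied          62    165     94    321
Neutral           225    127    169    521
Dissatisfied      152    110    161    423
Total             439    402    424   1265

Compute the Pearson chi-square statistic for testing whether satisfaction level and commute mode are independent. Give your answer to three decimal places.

Grand total N = 1265.
Expected counts (row total × column total / N):
  Satisfied, Car: 321×439/1265 = 111.39842
  Satisfied, Bus: 321×402/1265 = 102.00949
  Satisfied, Rail: 321×424/1265 = 107.59209
  Neutral, Car: 521×439/1265 = 180.80553
  Neutral, Bus: 521×402/1265 = 165.56680
  Neutral, Rail: 521×424/1265 = 174.62767
  Dissatisfied, Car: 423×439/1265 = 146.79605
  Dissatisfied, Bus: 423×402/1265 = 134.42372
  Dissatisfied, Rail: 423×424/1265 = 141.78024
Contributions (O − E)²/E:
  (62 − 111.39842)²/111.39842 = 21.9052
  (165 − 102.00949)²/102.00949 = 38.8964
  (94 − 107.59209)²/107.59209 = 1.7171
  (225 − 180.80553)²/180.80553 = 10.8025
  (127 − 165.56680)²/165.56680 = 8.9837
  (169 − 174.62767)²/174.62767 = 0.1814
  (152 − 146.79605)²/146.79605 = 0.1845
  (110 − 134.42372)²/134.42372 = 4.4376
  (161 − 141.78024)²/141.78024 = 2.6054
χ² = 21.9052 + 38.8964 + 1.7171 + 10.8025 + 8.9837 + 0.1814 + 0.1845 + 4.4376 + 2.6054 = 89.714

89.714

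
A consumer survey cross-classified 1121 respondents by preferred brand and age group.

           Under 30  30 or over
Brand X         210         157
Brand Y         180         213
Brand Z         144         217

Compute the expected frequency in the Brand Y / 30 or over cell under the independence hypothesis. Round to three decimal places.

205.790

Row total (Brand Y) = 393; column total (30 or over) = 587; grand total N = 1121.
Expected count = (row total × column total) / N = 393 × 587 / 1121 = 205.790.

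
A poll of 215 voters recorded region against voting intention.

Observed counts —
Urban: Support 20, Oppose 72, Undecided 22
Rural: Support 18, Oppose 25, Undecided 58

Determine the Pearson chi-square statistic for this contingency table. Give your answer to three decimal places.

Row totals: 114, 101. Column totals: 38, 97, 80. Grand total N = 215.
Expected counts (row total × column total / N):
  Urban, Support: 114×38/215 = 20.1488
  Urban, Oppose: 114×97/215 = 51.4326
  Urban, Undecided: 114×80/215 = 42.4186
  Rural, Support: 101×38/215 = 17.8512
  Rural, Oppose: 101×97/215 = 45.5674
  Rural, Undecided: 101×80/215 = 37.5814
Contributions (O − E)²/E:
  (20 − 20.1488)²/20.1488 = 0.0011
  (72 − 51.4326)²/51.4326 = 8.2247
  (22 − 42.4186)²/42.4186 = 9.8287
  (18 − 17.8512)²/17.8512 = 0.0012
  (25 − 45.5674)²/45.5674 = 9.2833
  (58 − 37.5814)²/37.5814 = 11.0938
χ² = 0.0011 + 8.2247 + 9.8287 + 0.0012 + 9.2833 + 11.0938 = 38.433

38.433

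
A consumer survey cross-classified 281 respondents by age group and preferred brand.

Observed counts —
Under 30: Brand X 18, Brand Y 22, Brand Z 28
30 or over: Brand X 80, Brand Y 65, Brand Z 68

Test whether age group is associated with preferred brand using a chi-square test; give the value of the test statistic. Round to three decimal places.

Row totals: 68, 213. Column totals: 98, 87, 96. Grand total N = 281.
Expected counts (row total × column total / N):
  Under 30, Brand X: 68×98/281 = 23.7153
  Under 30, Brand Y: 68×87/281 = 21.0534
  Under 30, Brand Z: 68×96/281 = 23.2313
  30 or over, Brand X: 213×98/281 = 74.2847
  30 or over, Brand Y: 213×87/281 = 65.9466
  30 or over, Brand Z: 213×96/281 = 72.7687
Contributions (O − E)²/E:
  (18 − 23.7153)²/23.7153 = 1.3774
  (22 − 21.0534)²/21.0534 = 0.0426
  (28 − 23.2313)²/23.2313 = 0.9789
  (80 − 74.2847)²/74.2847 = 0.4397
  (65 − 65.9466)²/65.9466 = 0.0136
  (68 − 72.7687)²/72.7687 = 0.3125
χ² = 1.3774 + 0.0426 + 0.9789 + 0.4397 + 0.0136 + 0.3125 = 3.165

3.165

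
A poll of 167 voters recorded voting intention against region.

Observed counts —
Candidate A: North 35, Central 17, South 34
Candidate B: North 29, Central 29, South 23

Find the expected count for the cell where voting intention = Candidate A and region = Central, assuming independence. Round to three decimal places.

23.689

Row total (Candidate A) = 86; column total (Central) = 46; grand total N = 167.
Expected count = (row total × column total) / N = 86 × 46 / 167 = 23.689.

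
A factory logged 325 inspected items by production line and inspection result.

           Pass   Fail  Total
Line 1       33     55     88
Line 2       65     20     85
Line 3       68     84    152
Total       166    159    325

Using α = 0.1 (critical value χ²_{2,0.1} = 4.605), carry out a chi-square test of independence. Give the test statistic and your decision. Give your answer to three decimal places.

30.871; reject H₀

Grand total N = 325.
Expected counts (row total × column total / N):
  Line 1, Pass: 88×166/325 = 44.9477
  Line 1, Fail: 88×159/325 = 43.0523
  Line 2, Pass: 85×166/325 = 43.4154
  Line 2, Fail: 85×159/325 = 41.5846
  Line 3, Pass: 152×166/325 = 77.6369
  Line 3, Fail: 152×159/325 = 74.3631
Contributions (O − E)²/E:
  (33 − 44.9477)²/44.9477 = 3.1759
  (55 − 43.0523)²/43.0523 = 3.3157
  (65 − 43.4154)²/43.4154 = 10.7311
  (20 − 41.5846)²/41.5846 = 11.2035
  (68 − 77.6369)²/77.6369 = 1.1962
  (84 − 74.3631)²/74.3631 = 1.2489
χ² = 3.1759 + 3.3157 + 10.7311 + 11.2035 + 1.1962 + 1.2489 = 30.871
df = (3−1)(2−1) = 2. Since 30.871 > 4.605, reject the null hypothesis of independence at α = 0.1.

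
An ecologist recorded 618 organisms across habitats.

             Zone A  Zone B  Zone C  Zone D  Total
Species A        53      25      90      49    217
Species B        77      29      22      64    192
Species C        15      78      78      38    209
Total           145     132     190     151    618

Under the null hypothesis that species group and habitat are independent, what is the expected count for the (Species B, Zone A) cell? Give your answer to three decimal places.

45.049

Row total (Species B) = 192; column total (Zone A) = 145; grand total N = 618.
Expected count = (row total × column total) / N = 192 × 145 / 618 = 45.049.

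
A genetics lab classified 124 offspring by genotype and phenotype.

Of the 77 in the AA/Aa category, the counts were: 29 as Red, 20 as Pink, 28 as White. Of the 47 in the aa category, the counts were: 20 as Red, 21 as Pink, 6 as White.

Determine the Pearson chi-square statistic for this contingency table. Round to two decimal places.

Row totals: 77, 47. Column totals: 49, 41, 34. Grand total N = 124.
Expected counts (row total × column total / N):
  AA/Aa, Red: 77×49/124 = 30.427
  AA/Aa, Pink: 77×41/124 = 25.460
  AA/Aa, White: 77×34/124 = 21.113
  aa, Red: 47×49/124 = 18.573
  aa, Pink: 47×41/124 = 15.540
  aa, White: 47×34/124 = 12.887
Contributions (O − E)²/E:
  (29 − 30.427)²/30.427 = 0.0669
  (20 − 25.460)²/25.460 = 1.1709
  (28 − 21.113)²/21.113 = 2.2465
  (20 − 18.573)²/18.573 = 0.1096
  (21 − 15.540)²/15.540 = 1.9184
  (6 − 12.887)²/12.887 = 3.6805
χ² = 0.0669 + 1.1709 + 2.2465 + 0.1096 + 1.9184 + 3.6805 = 9.19

9.19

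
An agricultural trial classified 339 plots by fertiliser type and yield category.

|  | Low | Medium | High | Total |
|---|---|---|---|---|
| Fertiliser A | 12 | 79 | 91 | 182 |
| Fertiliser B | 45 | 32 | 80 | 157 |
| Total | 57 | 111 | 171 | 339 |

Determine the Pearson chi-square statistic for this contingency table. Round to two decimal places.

Grand total N = 339.
Expected counts (row total × column total / N):
  Fertiliser A, Low: 182×57/339 = 30.602
  Fertiliser A, Medium: 182×111/339 = 59.593
  Fertiliser A, High: 182×171/339 = 91.805
  Fertiliser B, Low: 157×57/339 = 26.398
  Fertiliser B, Medium: 157×111/339 = 51.407
  Fertiliser B, High: 157×171/339 = 79.195
Contributions (O − E)²/E:
  (12 − 30.602)²/30.602 = 11.3076
  (79 − 59.593)²/59.593 = 6.3201
  (91 − 91.805)²/91.805 = 0.0071
  (45 − 26.398)²/26.398 = 13.1084
  (32 − 51.407)²/51.407 = 7.3265
  (80 − 79.195)²/79.195 = 0.0082
χ² = 11.3076 + 6.3201 + 0.0071 + 13.1084 + 7.3265 + 0.0082 = 38.08

38.08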